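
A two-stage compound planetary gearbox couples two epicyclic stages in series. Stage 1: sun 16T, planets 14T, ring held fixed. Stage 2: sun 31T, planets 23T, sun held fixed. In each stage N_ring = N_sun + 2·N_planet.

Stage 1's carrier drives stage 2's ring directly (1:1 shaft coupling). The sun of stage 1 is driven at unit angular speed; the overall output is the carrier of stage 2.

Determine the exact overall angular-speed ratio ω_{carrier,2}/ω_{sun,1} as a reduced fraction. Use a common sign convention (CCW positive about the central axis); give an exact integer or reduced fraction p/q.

Stage 1: N_ring = 16 + 2·14 = 44
Stage 1: 16(ω_s−ω_c) = −44(ω_r−ω_c),  ω_r=0, ω_s=1
Stage 1: 16(1−ω_c) = −44(0−ω_c)  ⇒  60ω_c = 16  ⇒  ω_c = 4/15
  ⇒ ω_c¹/ω_s¹ = 4/15
Stage 2: N_ring = 31 + 2·23 = 77
Stage 2: 31(ω_s−ω_c) = −77(ω_r−ω_c),  ω_s=0, ω_r=1
Stage 2: 31(0−ω_c) = −77(1−ω_c)  ⇒  108ω_c = 77  ⇒  ω_c = 77/108
  ⇒ ω_c²/ω_r² = 77/108
Coupling ω_r² = ω_c¹ ⇒ overall = 4/15 × 77/108 = 77/405

77/405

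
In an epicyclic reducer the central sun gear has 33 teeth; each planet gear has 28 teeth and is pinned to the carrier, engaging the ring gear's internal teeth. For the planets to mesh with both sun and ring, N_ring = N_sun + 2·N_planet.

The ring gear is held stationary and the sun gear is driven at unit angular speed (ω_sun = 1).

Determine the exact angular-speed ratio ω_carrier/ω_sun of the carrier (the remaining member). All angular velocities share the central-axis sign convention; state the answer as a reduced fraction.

33/122

N_ring = 33 + 2·28 = 89
33(ω_s−ω_c) = −89(ω_r−ω_c),  ω_r=0, ω_s=1
33(1−ω_c) = −89(0−ω_c)  ⇒  122ω_c = 33  ⇒  ω_c = 33/122
ω_c/ω_s = 33/122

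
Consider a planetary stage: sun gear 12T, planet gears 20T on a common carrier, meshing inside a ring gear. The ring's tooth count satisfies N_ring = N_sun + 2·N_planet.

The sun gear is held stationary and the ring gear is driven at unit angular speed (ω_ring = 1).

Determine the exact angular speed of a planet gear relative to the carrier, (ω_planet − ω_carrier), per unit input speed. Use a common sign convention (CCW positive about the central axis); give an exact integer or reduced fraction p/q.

N_ring = 12 + 2·20 = 52
12(ω_s−ω_c) = −52(ω_r−ω_c),  ω_s=0, ω_r=1
12(0−ω_c) = −52(1−ω_c)  ⇒  64ω_c = 52  ⇒  ω_c = 13/16
sun–planet: 12·(0−13/16) = −20·(ω_p−ω_c)  ⇒  ω_p−ω_c = −(12/20)·(-13/16) = 39/80

39/80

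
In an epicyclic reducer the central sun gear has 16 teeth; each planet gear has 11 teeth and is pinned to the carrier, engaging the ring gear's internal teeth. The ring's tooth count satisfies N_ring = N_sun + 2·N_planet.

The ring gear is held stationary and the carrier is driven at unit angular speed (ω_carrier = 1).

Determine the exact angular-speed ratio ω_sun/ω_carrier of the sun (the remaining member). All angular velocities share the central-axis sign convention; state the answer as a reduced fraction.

N_ring = 16 + 2·11 = 38
16(ω_s−ω_c) = −38(ω_r−ω_c),  ω_r=0, ω_c=1
ω_s = 1 − (38/16)(0−1) = 27/8
ω_s/ω_c = 27/8

27/8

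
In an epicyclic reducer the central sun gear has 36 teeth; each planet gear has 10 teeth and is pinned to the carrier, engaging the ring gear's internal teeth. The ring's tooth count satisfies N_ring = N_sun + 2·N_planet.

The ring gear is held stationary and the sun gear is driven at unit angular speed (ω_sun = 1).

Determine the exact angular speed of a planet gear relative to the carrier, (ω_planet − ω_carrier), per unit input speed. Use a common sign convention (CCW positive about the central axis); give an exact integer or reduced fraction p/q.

N_ring = 36 + 2·10 = 56
36(ω_s−ω_c) = −56(ω_r−ω_c),  ω_r=0, ω_s=1
36(1−ω_c) = −56(0−ω_c)  ⇒  92ω_c = 36  ⇒  ω_c = 9/23
sun–planet: 36·(1−9/23) = −10·(ω_p−ω_c)  ⇒  ω_p−ω_c = −(36/10)·(14/23) = -252/115

-252/115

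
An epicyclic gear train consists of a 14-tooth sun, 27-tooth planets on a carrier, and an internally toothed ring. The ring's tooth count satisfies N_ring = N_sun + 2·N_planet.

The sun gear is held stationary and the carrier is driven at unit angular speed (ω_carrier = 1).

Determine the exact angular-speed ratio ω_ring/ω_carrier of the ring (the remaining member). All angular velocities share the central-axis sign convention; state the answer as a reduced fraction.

N_ring = 14 + 2·27 = 68
14(ω_s−ω_c) = −68(ω_r−ω_c),  ω_s=0, ω_c=1
ω_r = 1 − (14/68)(0−1) = 41/34
ω_r/ω_c = 41/34

41/34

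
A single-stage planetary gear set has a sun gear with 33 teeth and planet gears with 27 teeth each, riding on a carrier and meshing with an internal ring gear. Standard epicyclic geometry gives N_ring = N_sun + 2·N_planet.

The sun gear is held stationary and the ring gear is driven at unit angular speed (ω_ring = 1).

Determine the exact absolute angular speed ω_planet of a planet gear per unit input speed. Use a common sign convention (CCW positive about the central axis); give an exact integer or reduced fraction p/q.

N_ring = 33 + 2·27 = 87
33(ω_s−ω_c) = −87(ω_r−ω_c),  ω_s=0, ω_r=1
33(0−ω_c) = −87(1−ω_c)  ⇒  120ω_c = 87  ⇒  ω_c = 29/40
sun–planet: 33·(0−29/40) = −27·(ω_p−ω_c)  ⇒  ω_p−ω_c = −(33/27)·(-29/40) = 319/360
ω_p = 29/40 + 319/360 = 29/18

29/18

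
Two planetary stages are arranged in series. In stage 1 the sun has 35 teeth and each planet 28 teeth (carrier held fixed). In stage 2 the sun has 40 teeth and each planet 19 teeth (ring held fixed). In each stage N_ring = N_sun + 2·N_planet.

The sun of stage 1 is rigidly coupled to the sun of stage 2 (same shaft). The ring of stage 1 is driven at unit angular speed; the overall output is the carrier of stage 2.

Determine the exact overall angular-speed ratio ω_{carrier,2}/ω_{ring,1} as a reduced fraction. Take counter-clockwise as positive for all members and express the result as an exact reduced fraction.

-52/59

Stage 1: N_ring = 35 + 2·28 = 91
Stage 1: 35(ω_s−ω_c) = −91(ω_r−ω_c),  ω_c=0, ω_r=1
Stage 1: ω_s = 0 − (91/35)(1−0) = -13/5
  ⇒ ω_s¹/ω_r¹ = -13/5
Stage 2: N_ring = 40 + 2·19 = 78
Stage 2: 40(ω_s−ω_c) = −78(ω_r−ω_c),  ω_r=0, ω_s=1
Stage 2: 40(1−ω_c) = −78(0−ω_c)  ⇒  118ω_c = 40  ⇒  ω_c = 20/59
  ⇒ ω_c²/ω_s² = 20/59
Coupling ω_s² = ω_s¹ ⇒ overall = -13/5 × 20/59 = -52/59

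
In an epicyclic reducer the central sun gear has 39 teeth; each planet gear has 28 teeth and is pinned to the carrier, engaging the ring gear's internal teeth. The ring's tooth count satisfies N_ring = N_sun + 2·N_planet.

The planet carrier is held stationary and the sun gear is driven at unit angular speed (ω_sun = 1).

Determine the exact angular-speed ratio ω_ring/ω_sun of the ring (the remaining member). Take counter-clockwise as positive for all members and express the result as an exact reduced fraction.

N_ring = 39 + 2·28 = 95
39(ω_s−ω_c) = −95(ω_r−ω_c),  ω_c=0, ω_s=1
ω_r = 0 − (39/95)(1−0) = -39/95
ω_r/ω_s = -39/95

-39/95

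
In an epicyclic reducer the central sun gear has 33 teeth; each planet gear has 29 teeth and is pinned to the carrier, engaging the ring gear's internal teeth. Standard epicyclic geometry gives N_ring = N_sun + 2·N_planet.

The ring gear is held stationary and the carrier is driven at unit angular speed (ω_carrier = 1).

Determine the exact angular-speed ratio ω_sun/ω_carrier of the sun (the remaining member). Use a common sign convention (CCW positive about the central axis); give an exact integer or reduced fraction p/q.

124/33

N_ring = 33 + 2·29 = 91
33(ω_s−ω_c) = −91(ω_r−ω_c),  ω_r=0, ω_c=1
ω_s = 1 − (91/33)(0−1) = 124/33
ω_s/ω_c = 124/33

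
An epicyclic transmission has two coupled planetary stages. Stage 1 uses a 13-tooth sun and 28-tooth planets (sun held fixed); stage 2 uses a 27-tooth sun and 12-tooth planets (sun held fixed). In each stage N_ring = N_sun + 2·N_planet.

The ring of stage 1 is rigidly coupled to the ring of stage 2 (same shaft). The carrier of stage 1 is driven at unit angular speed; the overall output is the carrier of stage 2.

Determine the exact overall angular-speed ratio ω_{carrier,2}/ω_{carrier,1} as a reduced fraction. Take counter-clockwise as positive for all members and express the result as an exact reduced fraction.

Stage 1: N_ring = 13 + 2·28 = 69
Stage 1: 13(ω_s−ω_c) = −69(ω_r−ω_c),  ω_s=0, ω_c=1
Stage 1: ω_r = 1 − (13/69)(0−1) = 82/69
  ⇒ ω_r¹/ω_c¹ = 82/69
Stage 2: N_ring = 27 + 2·12 = 51
Stage 2: 27(ω_s−ω_c) = −51(ω_r−ω_c),  ω_s=0, ω_r=1
Stage 2: 27(0−ω_c) = −51(1−ω_c)  ⇒  78ω_c = 51  ⇒  ω_c = 17/26
  ⇒ ω_c²/ω_r² = 17/26
Coupling ω_r² = ω_r¹ ⇒ overall = 82/69 × 17/26 = 697/897

697/897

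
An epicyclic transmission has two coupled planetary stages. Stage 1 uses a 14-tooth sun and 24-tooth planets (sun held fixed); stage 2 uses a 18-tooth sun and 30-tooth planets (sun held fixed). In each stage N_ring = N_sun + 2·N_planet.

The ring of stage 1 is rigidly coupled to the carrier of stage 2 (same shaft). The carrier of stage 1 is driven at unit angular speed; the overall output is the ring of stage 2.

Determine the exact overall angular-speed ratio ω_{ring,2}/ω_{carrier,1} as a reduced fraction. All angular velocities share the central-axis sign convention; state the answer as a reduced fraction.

608/403

Stage 1: N_ring = 14 + 2·24 = 62
Stage 1: 14(ω_s−ω_c) = −62(ω_r−ω_c),  ω_s=0, ω_c=1
Stage 1: ω_r = 1 − (14/62)(0−1) = 38/31
  ⇒ ω_r¹/ω_c¹ = 38/31
Stage 2: N_ring = 18 + 2·30 = 78
Stage 2: 18(ω_s−ω_c) = −78(ω_r−ω_c),  ω_s=0, ω_c=1
Stage 2: ω_r = 1 − (18/78)(0−1) = 16/13
  ⇒ ω_r²/ω_c² = 16/13
Coupling ω_c² = ω_r¹ ⇒ overall = 38/31 × 16/13 = 608/403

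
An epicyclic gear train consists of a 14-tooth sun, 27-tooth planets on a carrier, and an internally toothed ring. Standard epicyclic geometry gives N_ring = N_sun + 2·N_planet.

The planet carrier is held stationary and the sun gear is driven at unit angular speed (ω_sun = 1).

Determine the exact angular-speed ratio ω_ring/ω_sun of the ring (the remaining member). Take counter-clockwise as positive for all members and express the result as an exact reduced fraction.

N_ring = 14 + 2·27 = 68
14(ω_s−ω_c) = −68(ω_r−ω_c),  ω_c=0, ω_s=1
ω_r = 0 − (14/68)(1−0) = -7/34
ω_r/ω_s = -7/34

-7/34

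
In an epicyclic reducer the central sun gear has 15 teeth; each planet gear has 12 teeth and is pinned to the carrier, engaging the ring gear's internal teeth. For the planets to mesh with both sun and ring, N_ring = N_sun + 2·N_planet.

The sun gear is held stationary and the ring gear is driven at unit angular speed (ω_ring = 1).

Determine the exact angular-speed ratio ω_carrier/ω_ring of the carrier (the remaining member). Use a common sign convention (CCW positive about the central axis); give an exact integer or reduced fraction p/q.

N_ring = 15 + 2·12 = 39
15(ω_s−ω_c) = −39(ω_r−ω_c),  ω_s=0, ω_r=1
15(0−ω_c) = −39(1−ω_c)  ⇒  54ω_c = 39  ⇒  ω_c = 13/18
ω_c/ω_r = 13/18

13/18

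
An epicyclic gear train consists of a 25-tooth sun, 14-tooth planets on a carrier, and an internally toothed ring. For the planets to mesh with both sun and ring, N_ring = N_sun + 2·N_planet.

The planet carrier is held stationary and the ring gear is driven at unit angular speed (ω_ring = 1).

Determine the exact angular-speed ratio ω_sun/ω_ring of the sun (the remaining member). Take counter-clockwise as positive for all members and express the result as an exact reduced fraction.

N_ring = 25 + 2·14 = 53
25(ω_s−ω_c) = −53(ω_r−ω_c),  ω_c=0, ω_r=1
ω_s = 0 − (53/25)(1−0) = -53/25
ω_s/ω_r = -53/25

-53/25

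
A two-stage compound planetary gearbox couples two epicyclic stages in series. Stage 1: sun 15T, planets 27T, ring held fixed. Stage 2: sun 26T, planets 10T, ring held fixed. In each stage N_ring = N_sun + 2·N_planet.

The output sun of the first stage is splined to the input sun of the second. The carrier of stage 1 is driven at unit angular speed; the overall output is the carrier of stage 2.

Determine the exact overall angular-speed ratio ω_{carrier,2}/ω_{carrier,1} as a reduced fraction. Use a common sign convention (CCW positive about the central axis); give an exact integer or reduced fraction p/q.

91/45

Stage 1: N_ring = 15 + 2·27 = 69
Stage 1: 15(ω_s−ω_c) = −69(ω_r−ω_c),  ω_r=0, ω_c=1
Stage 1: ω_s = 1 − (69/15)(0−1) = 28/5
  ⇒ ω_s¹/ω_c¹ = 28/5
Stage 2: N_ring = 26 + 2·10 = 46
Stage 2: 26(ω_s−ω_c) = −46(ω_r−ω_c),  ω_r=0, ω_s=1
Stage 2: 26(1−ω_c) = −46(0−ω_c)  ⇒  72ω_c = 26  ⇒  ω_c = 13/36
  ⇒ ω_c²/ω_s² = 13/36
Coupling ω_s² = ω_s¹ ⇒ overall = 28/5 × 13/36 = 91/45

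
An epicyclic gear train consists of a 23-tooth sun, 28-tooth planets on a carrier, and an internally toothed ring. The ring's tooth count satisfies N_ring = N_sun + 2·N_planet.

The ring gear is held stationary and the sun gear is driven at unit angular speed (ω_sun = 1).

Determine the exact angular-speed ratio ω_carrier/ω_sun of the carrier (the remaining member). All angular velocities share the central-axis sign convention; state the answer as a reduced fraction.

N_ring = 23 + 2·28 = 79
23(ω_s−ω_c) = −79(ω_r−ω_c),  ω_r=0, ω_s=1
23(1−ω_c) = −79(0−ω_c)  ⇒  102ω_c = 23  ⇒  ω_c = 23/102
ω_c/ω_s = 23/102

23/102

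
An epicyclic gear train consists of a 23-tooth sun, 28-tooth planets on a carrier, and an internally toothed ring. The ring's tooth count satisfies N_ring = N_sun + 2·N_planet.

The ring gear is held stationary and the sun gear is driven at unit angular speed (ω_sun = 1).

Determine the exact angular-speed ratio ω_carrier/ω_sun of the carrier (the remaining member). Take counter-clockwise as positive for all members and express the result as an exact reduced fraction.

N_ring = 23 + 2·28 = 79
23(ω_s−ω_c) = −79(ω_r−ω_c),  ω_r=0, ω_s=1
23(1−ω_c) = −79(0−ω_c)  ⇒  102ω_c = 23  ⇒  ω_c = 23/102
ω_c/ω_s = 23/102

23/102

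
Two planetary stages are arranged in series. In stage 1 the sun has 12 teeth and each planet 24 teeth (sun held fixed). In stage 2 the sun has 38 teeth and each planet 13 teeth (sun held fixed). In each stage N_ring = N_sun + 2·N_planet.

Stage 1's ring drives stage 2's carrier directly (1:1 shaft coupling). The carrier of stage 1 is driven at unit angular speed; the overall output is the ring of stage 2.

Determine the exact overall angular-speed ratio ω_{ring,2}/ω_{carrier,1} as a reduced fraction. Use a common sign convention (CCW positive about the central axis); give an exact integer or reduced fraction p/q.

Stage 1: N_ring = 12 + 2·24 = 60
Stage 1: 12(ω_s−ω_c) = −60(ω_r−ω_c),  ω_s=0, ω_c=1
Stage 1: ω_r = 1 − (12/60)(0−1) = 6/5
  ⇒ ω_r¹/ω_c¹ = 6/5
Stage 2: N_ring = 38 + 2·13 = 64
Stage 2: 38(ω_s−ω_c) = −64(ω_r−ω_c),  ω_s=0, ω_c=1
Stage 2: ω_r = 1 − (38/64)(0−1) = 51/32
  ⇒ ω_r²/ω_c² = 51/32
Coupling ω_c² = ω_r¹ ⇒ overall = 6/5 × 51/32 = 153/80

153/80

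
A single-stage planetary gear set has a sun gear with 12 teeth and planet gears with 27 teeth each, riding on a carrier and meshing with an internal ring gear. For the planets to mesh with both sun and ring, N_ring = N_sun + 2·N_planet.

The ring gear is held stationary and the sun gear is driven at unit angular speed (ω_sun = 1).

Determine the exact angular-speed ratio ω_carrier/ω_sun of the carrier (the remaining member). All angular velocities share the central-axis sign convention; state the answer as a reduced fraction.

N_ring = 12 + 2·27 = 66
12(ω_s−ω_c) = −66(ω_r−ω_c),  ω_r=0, ω_s=1
12(1−ω_c) = −66(0−ω_c)  ⇒  78ω_c = 12  ⇒  ω_c = 2/13
ω_c/ω_s = 2/13

2/13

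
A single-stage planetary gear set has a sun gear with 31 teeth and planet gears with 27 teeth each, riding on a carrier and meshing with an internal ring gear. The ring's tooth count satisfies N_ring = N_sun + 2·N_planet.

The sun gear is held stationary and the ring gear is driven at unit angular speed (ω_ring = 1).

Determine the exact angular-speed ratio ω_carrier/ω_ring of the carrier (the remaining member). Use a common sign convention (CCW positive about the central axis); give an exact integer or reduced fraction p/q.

N_ring = 31 + 2·27 = 85
31(ω_s−ω_c) = −85(ω_r−ω_c),  ω_s=0, ω_r=1
31(0−ω_c) = −85(1−ω_c)  ⇒  116ω_c = 85  ⇒  ω_c = 85/116
ω_c/ω_r = 85/116

85/116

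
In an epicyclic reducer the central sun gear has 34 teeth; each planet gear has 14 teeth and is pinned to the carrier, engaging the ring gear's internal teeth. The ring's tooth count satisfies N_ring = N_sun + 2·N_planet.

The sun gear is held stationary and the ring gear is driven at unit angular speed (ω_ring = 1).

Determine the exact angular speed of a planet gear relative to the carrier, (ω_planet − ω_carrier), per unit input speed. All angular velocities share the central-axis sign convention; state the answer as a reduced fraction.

N_ring = 34 + 2·14 = 62
34(ω_s−ω_c) = −62(ω_r−ω_c),  ω_s=0, ω_r=1
34(0−ω_c) = −62(1−ω_c)  ⇒  96ω_c = 62  ⇒  ω_c = 31/48
sun–planet: 34·(0−31/48) = −14·(ω_p−ω_c)  ⇒  ω_p−ω_c = −(34/14)·(-31/48) = 527/336

527/336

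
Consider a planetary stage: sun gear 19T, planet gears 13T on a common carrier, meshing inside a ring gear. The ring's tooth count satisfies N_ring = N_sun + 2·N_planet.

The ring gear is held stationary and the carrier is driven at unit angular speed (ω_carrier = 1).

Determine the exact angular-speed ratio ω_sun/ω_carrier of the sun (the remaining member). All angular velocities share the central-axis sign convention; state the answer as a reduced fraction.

N_ring = 19 + 2·13 = 45
19(ω_s−ω_c) = −45(ω_r−ω_c),  ω_r=0, ω_c=1
ω_s = 1 − (45/19)(0−1) = 64/19
ω_s/ω_c = 64/19

64/19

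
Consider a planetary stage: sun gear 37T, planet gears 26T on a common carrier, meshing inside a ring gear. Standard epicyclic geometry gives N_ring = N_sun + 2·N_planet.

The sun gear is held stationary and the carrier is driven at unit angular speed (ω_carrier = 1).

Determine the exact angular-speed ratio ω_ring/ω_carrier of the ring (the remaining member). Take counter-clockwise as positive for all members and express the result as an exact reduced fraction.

126/89

N_ring = 37 + 2·26 = 89
37(ω_s−ω_c) = −89(ω_r−ω_c),  ω_s=0, ω_c=1
ω_r = 1 − (37/89)(0−1) = 126/89
ω_r/ω_c = 126/89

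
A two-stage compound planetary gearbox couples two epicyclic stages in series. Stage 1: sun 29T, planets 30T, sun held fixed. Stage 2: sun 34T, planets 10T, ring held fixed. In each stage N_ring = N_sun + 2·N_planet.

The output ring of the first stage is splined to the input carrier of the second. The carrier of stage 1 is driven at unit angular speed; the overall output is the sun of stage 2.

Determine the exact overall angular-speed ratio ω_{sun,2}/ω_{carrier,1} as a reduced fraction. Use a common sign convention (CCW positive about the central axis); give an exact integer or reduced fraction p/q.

Stage 1: N_ring = 29 + 2·30 = 89
Stage 1: 29(ω_s−ω_c) = −89(ω_r−ω_c),  ω_s=0, ω_c=1
Stage 1: ω_r = 1 − (29/89)(0−1) = 118/89
  ⇒ ω_r¹/ω_c¹ = 118/89
Stage 2: N_ring = 34 + 2·10 = 54
Stage 2: 34(ω_s−ω_c) = −54(ω_r−ω_c),  ω_r=0, ω_c=1
Stage 2: ω_s = 1 − (54/34)(0−1) = 44/17
  ⇒ ω_s²/ω_c² = 44/17
Coupling ω_c² = ω_r¹ ⇒ overall = 118/89 × 44/17 = 5192/1513

5192/1513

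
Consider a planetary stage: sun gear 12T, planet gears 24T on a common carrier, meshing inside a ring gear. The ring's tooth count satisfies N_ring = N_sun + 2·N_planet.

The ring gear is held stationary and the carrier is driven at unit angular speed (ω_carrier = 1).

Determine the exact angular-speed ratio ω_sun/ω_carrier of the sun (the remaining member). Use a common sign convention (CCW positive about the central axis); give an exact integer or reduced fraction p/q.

N_ring = 12 + 2·24 = 60
12(ω_s−ω_c) = −60(ω_r−ω_c),  ω_r=0, ω_c=1
ω_s = 1 − (60/12)(0−1) = 6
ω_s/ω_c = 6

6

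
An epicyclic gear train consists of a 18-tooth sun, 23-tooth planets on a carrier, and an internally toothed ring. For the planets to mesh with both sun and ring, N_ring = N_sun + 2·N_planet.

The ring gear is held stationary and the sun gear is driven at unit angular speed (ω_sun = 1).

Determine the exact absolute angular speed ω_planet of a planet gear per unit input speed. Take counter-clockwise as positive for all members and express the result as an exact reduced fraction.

-9/23

N_ring = 18 + 2·23 = 64
18(ω_s−ω_c) = −64(ω_r−ω_c),  ω_r=0, ω_s=1
18(1−ω_c) = −64(0−ω_c)  ⇒  82ω_c = 18  ⇒  ω_c = 9/41
sun–planet: 18·(1−9/41) = −23·(ω_p−ω_c)  ⇒  ω_p−ω_c = −(18/23)·(32/41) = -576/943
ω_p = 9/41 − 576/943 = -9/23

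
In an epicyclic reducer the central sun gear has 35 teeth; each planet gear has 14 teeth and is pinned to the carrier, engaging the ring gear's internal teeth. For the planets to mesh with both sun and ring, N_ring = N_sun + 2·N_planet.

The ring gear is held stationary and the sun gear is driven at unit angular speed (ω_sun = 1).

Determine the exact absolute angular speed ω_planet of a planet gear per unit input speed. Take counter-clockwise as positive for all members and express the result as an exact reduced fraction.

-5/4

N_ring = 35 + 2·14 = 63
35(ω_s−ω_c) = −63(ω_r−ω_c),  ω_r=0, ω_s=1
35(1−ω_c) = −63(0−ω_c)  ⇒  98ω_c = 35  ⇒  ω_c = 5/14
sun–planet: 35·(1−5/14) = −14·(ω_p−ω_c)  ⇒  ω_p−ω_c = −(35/14)·(9/14) = -45/28
ω_p = 5/14 − 45/28 = -5/4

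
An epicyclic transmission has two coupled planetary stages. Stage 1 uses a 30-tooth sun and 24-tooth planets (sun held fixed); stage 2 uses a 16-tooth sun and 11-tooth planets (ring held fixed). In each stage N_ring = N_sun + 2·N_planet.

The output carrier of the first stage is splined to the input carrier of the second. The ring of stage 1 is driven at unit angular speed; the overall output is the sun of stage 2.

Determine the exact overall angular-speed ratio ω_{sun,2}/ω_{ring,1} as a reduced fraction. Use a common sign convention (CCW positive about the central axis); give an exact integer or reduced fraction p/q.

Stage 1: N_ring = 30 + 2·24 = 78
Stage 1: 30(ω_s−ω_c) = −78(ω_r−ω_c),  ω_s=0, ω_r=1
Stage 1: 30(0−ω_c) = −78(1−ω_c)  ⇒  108ω_c = 78  ⇒  ω_c = 13/18
  ⇒ ω_c¹/ω_r¹ = 13/18
Stage 2: N_ring = 16 + 2·11 = 38
Stage 2: 16(ω_s−ω_c) = −38(ω_r−ω_c),  ω_r=0, ω_c=1
Stage 2: ω_s = 1 − (38/16)(0−1) = 27/8
  ⇒ ω_s²/ω_c² = 27/8
Coupling ω_c² = ω_c¹ ⇒ overall = 13/18 × 27/8 = 39/16

39/16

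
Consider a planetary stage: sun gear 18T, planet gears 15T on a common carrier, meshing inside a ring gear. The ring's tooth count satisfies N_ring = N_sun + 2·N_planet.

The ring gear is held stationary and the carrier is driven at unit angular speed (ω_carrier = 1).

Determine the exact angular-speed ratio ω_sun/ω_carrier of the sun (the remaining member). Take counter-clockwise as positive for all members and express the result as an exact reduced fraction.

N_ring = 18 + 2·15 = 48
18(ω_s−ω_c) = −48(ω_r−ω_c),  ω_r=0, ω_c=1
ω_s = 1 − (48/18)(0−1) = 11/3
ω_s/ω_c = 11/3

11/3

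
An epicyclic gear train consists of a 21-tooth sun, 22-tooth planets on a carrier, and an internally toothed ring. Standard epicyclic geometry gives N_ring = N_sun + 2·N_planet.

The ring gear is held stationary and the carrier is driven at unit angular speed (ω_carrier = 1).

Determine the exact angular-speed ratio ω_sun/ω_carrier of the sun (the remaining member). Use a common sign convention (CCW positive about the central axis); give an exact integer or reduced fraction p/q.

86/21

N_ring = 21 + 2·22 = 65
21(ω_s−ω_c) = −65(ω_r−ω_c),  ω_r=0, ω_c=1
ω_s = 1 − (65/21)(0−1) = 86/21
ω_s/ω_c = 86/21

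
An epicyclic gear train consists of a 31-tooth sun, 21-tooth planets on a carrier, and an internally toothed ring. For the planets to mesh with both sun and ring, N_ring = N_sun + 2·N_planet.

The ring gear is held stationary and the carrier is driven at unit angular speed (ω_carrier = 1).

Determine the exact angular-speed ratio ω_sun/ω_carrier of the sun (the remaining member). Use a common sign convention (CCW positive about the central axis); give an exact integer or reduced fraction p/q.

N_ring = 31 + 2·21 = 73
31(ω_s−ω_c) = −73(ω_r−ω_c),  ω_r=0, ω_c=1
ω_s = 1 − (73/31)(0−1) = 104/31
ω_s/ω_c = 104/31

104/31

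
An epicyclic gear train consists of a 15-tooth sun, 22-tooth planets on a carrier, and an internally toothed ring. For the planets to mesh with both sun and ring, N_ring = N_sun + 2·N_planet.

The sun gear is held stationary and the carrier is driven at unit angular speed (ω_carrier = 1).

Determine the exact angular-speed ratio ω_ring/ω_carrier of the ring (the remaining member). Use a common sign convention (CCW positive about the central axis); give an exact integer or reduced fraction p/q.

74/59

N_ring = 15 + 2·22 = 59
15(ω_s−ω_c) = −59(ω_r−ω_c),  ω_s=0, ω_c=1
ω_r = 1 − (15/59)(0−1) = 74/59
ω_r/ω_c = 74/59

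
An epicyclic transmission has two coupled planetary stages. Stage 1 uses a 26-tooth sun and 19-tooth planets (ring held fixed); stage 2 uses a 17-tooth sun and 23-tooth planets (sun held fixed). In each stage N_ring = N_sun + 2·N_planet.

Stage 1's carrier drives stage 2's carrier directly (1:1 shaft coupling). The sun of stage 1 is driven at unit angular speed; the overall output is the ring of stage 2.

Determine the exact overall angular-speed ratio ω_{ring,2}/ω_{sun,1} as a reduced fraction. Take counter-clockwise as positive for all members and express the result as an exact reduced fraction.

Stage 1: N_ring = 26 + 2·19 = 64
Stage 1: 26(ω_s−ω_c) = −64(ω_r−ω_c),  ω_r=0, ω_s=1
Stage 1: 26(1−ω_c) = −64(0−ω_c)  ⇒  90ω_c = 26  ⇒  ω_c = 13/45
  ⇒ ω_c¹/ω_s¹ = 13/45
Stage 2: N_ring = 17 + 2·23 = 63
Stage 2: 17(ω_s−ω_c) = −63(ω_r−ω_c),  ω_s=0, ω_c=1
Stage 2: ω_r = 1 − (17/63)(0−1) = 80/63
  ⇒ ω_r²/ω_c² = 80/63
Coupling ω_c² = ω_c¹ ⇒ overall = 13/45 × 80/63 = 208/567

208/567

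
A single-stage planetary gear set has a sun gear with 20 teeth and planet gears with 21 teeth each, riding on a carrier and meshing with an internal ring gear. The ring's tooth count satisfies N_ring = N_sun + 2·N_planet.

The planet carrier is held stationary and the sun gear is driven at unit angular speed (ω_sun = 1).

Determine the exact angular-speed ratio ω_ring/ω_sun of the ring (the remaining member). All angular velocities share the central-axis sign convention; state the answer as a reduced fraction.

-10/31

N_ring = 20 + 2·21 = 62
20(ω_s−ω_c) = −62(ω_r−ω_c),  ω_c=0, ω_s=1
ω_r = 0 − (20/62)(1−0) = -10/31
ω_r/ω_s = -10/31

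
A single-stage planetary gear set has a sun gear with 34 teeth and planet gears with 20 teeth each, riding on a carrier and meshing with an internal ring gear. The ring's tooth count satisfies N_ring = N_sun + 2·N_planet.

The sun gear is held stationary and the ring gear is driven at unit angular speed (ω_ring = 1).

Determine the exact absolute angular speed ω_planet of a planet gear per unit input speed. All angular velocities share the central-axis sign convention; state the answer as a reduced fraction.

37/20

N_ring = 34 + 2·20 = 74
34(ω_s−ω_c) = −74(ω_r−ω_c),  ω_s=0, ω_r=1
34(0−ω_c) = −74(1−ω_c)  ⇒  108ω_c = 74  ⇒  ω_c = 37/54
sun–planet: 34·(0−37/54) = −20·(ω_p−ω_c)  ⇒  ω_p−ω_c = −(34/20)·(-37/54) = 629/540
ω_p = 37/54 + 629/540 = 37/20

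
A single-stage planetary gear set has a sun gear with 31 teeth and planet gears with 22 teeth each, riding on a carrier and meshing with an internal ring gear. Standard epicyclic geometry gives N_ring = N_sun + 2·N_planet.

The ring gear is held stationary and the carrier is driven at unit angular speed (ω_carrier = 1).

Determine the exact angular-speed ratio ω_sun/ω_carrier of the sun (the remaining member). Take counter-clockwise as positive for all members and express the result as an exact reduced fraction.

106/31

N_ring = 31 + 2·22 = 75
31(ω_s−ω_c) = −75(ω_r−ω_c),  ω_r=0, ω_c=1
ω_s = 1 − (75/31)(0−1) = 106/31
ω_s/ω_c = 106/31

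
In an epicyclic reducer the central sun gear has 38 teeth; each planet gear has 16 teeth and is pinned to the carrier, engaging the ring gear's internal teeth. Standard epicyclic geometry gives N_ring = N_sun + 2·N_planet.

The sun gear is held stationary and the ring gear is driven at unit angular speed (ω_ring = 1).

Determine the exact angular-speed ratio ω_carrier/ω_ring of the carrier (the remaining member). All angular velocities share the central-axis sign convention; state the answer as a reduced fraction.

N_ring = 38 + 2·16 = 70
38(ω_s−ω_c) = −70(ω_r−ω_c),  ω_s=0, ω_r=1
38(0−ω_c) = −70(1−ω_c)  ⇒  108ω_c = 70  ⇒  ω_c = 35/54
ω_c/ω_r = 35/54

35/54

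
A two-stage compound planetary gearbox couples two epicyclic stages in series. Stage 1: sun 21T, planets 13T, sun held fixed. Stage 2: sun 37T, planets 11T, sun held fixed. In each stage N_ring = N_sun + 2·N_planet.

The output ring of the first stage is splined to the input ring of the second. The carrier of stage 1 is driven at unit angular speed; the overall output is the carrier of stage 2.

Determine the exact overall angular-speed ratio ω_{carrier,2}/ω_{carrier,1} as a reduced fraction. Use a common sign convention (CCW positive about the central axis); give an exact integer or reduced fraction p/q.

1003/1128

Stage 1: N_ring = 21 + 2·13 = 47
Stage 1: 21(ω_s−ω_c) = −47(ω_r−ω_c),  ω_s=0, ω_c=1
Stage 1: ω_r = 1 − (21/47)(0−1) = 68/47
  ⇒ ω_r¹/ω_c¹ = 68/47
Stage 2: N_ring = 37 + 2·11 = 59
Stage 2: 37(ω_s−ω_c) = −59(ω_r−ω_c),  ω_s=0, ω_r=1
Stage 2: 37(0−ω_c) = −59(1−ω_c)  ⇒  96ω_c = 59  ⇒  ω_c = 59/96
  ⇒ ω_c²/ω_r² = 59/96
Coupling ω_r² = ω_r¹ ⇒ overall = 68/47 × 59/96 = 1003/1128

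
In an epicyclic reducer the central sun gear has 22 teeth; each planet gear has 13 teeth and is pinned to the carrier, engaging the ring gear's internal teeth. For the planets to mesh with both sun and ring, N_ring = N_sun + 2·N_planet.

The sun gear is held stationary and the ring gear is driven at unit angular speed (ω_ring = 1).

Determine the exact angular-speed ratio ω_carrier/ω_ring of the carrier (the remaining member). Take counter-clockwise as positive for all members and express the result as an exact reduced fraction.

24/35

N_ring = 22 + 2·13 = 48
22(ω_s−ω_c) = −48(ω_r−ω_c),  ω_s=0, ω_r=1
22(0−ω_c) = −48(1−ω_c)  ⇒  70ω_c = 48  ⇒  ω_c = 24/35
ω_c/ω_r = 24/35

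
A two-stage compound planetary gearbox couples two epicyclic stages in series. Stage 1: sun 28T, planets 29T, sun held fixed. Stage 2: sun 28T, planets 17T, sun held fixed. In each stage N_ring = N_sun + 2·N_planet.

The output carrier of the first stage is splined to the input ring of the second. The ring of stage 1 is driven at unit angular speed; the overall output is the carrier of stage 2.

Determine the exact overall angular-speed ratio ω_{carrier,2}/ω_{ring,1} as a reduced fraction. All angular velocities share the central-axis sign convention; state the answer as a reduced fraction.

1333/2565

Stage 1: N_ring = 28 + 2·29 = 86
Stage 1: 28(ω_s−ω_c) = −86(ω_r−ω_c),  ω_s=0, ω_r=1
Stage 1: 28(0−ω_c) = −86(1−ω_c)  ⇒  114ω_c = 86  ⇒  ω_c = 43/57
  ⇒ ω_c¹/ω_r¹ = 43/57
Stage 2: N_ring = 28 + 2·17 = 62
Stage 2: 28(ω_s−ω_c) = −62(ω_r−ω_c),  ω_s=0, ω_r=1
Stage 2: 28(0−ω_c) = −62(1−ω_c)  ⇒  90ω_c = 62  ⇒  ω_c = 31/45
  ⇒ ω_c²/ω_r² = 31/45
Coupling ω_r² = ω_c¹ ⇒ overall = 43/57 × 31/45 = 1333/2565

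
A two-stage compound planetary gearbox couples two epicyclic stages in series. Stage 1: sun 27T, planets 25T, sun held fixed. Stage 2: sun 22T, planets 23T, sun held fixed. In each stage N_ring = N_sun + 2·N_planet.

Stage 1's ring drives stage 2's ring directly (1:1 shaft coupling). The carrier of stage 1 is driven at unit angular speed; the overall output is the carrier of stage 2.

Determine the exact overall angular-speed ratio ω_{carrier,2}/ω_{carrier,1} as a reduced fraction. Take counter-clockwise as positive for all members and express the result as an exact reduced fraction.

Stage 1: N_ring = 27 + 2·25 = 77
Stage 1: 27(ω_s−ω_c) = −77(ω_r−ω_c),  ω_s=0, ω_c=1
Stage 1: ω_r = 1 − (27/77)(0−1) = 104/77
  ⇒ ω_r¹/ω_c¹ = 104/77
Stage 2: N_ring = 22 + 2·23 = 68
Stage 2: 22(ω_s−ω_c) = −68(ω_r−ω_c),  ω_s=0, ω_r=1
Stage 2: 22(0−ω_c) = −68(1−ω_c)  ⇒  90ω_c = 68  ⇒  ω_c = 34/45
  ⇒ ω_c²/ω_r² = 34/45
Coupling ω_r² = ω_r¹ ⇒ overall = 104/77 × 34/45 = 3536/3465

3536/3465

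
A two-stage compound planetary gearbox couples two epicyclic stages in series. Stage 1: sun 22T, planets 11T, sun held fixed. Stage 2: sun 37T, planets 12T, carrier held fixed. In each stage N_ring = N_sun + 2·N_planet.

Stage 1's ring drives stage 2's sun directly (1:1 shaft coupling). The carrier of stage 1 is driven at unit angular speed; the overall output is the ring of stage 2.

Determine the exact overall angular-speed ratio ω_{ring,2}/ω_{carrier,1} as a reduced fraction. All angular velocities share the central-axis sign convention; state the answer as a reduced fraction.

Stage 1: N_ring = 22 + 2·11 = 44
Stage 1: 22(ω_s−ω_c) = −44(ω_r−ω_c),  ω_s=0, ω_c=1
Stage 1: ω_r = 1 − (22/44)(0−1) = 3/2
  ⇒ ω_r¹/ω_c¹ = 3/2
Stage 2: N_ring = 37 + 2·12 = 61
Stage 2: 37(ω_s−ω_c) = −61(ω_r−ω_c),  ω_c=0, ω_s=1
Stage 2: ω_r = 0 − (37/61)(1−0) = -37/61
  ⇒ ω_r²/ω_s² = -37/61
Coupling ω_s² = ω_r¹ ⇒ overall = 3/2 × -37/61 = -111/122

-111/122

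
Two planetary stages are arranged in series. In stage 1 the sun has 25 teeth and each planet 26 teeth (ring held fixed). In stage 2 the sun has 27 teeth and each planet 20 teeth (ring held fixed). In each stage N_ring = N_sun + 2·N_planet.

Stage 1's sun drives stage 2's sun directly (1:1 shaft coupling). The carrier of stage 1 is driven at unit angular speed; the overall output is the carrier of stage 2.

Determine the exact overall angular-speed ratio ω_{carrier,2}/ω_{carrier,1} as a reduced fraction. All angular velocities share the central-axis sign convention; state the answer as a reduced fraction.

1377/1175

Stage 1: N_ring = 25 + 2·26 = 77
Stage 1: 25(ω_s−ω_c) = −77(ω_r−ω_c),  ω_r=0, ω_c=1
Stage 1: ω_s = 1 − (77/25)(0−1) = 102/25
  ⇒ ω_s¹/ω_c¹ = 102/25
Stage 2: N_ring = 27 + 2·20 = 67
Stage 2: 27(ω_s−ω_c) = −67(ω_r−ω_c),  ω_r=0, ω_s=1
Stage 2: 27(1−ω_c) = −67(0−ω_c)  ⇒  94ω_c = 27  ⇒  ω_c = 27/94
  ⇒ ω_c²/ω_s² = 27/94
Coupling ω_s² = ω_s¹ ⇒ overall = 102/25 × 27/94 = 1377/1175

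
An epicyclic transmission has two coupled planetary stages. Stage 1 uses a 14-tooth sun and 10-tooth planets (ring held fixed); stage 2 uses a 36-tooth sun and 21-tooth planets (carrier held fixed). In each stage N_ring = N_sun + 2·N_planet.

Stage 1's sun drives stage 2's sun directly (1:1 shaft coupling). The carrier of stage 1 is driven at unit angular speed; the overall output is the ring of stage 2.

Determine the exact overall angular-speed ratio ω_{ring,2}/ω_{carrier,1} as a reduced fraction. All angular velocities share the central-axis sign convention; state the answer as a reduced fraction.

-144/91

Stage 1: N_ring = 14 + 2·10 = 34
Stage 1: 14(ω_s−ω_c) = −34(ω_r−ω_c),  ω_r=0, ω_c=1
Stage 1: ω_s = 1 − (34/14)(0−1) = 24/7
  ⇒ ω_s¹/ω_c¹ = 24/7
Stage 2: N_ring = 36 + 2·21 = 78
Stage 2: 36(ω_s−ω_c) = −78(ω_r−ω_c),  ω_c=0, ω_s=1
Stage 2: ω_r = 0 − (36/78)(1−0) = -6/13
  ⇒ ω_r²/ω_s² = -6/13
Coupling ω_s² = ω_s¹ ⇒ overall = 24/7 × -6/13 = -144/91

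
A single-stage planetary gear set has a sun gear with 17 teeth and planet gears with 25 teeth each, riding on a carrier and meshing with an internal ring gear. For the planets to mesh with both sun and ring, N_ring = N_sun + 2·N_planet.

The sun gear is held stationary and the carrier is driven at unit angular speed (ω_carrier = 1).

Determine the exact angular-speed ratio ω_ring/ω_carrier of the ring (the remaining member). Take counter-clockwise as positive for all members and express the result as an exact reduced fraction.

84/67

N_ring = 17 + 2·25 = 67
17(ω_s−ω_c) = −67(ω_r−ω_c),  ω_s=0, ω_c=1
ω_r = 1 − (17/67)(0−1) = 84/67
ω_r/ω_c = 84/67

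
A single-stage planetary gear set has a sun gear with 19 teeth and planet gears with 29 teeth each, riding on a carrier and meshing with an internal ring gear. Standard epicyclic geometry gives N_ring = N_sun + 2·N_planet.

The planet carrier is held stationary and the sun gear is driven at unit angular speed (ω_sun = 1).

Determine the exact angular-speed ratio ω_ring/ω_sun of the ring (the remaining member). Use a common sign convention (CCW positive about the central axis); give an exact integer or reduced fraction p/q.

-19/77

N_ring = 19 + 2·29 = 77
19(ω_s−ω_c) = −77(ω_r−ω_c),  ω_c=0, ω_s=1
ω_r = 0 − (19/77)(1−0) = -19/77
ω_r/ω_s = -19/77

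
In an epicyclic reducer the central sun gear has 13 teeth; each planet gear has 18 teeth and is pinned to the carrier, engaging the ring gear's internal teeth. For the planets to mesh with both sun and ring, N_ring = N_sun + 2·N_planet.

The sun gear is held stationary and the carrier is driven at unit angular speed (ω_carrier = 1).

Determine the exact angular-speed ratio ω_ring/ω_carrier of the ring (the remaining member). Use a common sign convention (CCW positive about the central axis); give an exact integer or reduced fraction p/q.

62/49

N_ring = 13 + 2·18 = 49
13(ω_s−ω_c) = −49(ω_r−ω_c),  ω_s=0, ω_c=1
ω_r = 1 − (13/49)(0−1) = 62/49
ω_r/ω_c = 62/49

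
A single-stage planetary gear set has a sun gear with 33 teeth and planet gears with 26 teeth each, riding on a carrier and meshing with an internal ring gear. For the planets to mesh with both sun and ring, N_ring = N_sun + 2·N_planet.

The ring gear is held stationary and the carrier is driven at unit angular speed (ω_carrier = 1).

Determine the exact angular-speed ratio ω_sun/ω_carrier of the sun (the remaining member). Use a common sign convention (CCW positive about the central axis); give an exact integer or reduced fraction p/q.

118/33

N_ring = 33 + 2·26 = 85
33(ω_s−ω_c) = −85(ω_r−ω_c),  ω_r=0, ω_c=1
ω_s = 1 − (85/33)(0−1) = 118/33
ω_s/ω_c = 118/33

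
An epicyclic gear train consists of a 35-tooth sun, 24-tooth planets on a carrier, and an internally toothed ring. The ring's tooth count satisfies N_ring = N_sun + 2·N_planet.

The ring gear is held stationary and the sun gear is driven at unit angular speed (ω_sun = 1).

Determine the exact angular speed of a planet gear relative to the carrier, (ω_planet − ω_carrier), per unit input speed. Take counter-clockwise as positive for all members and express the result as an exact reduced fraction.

-2905/2832

N_ring = 35 + 2·24 = 83
35(ω_s−ω_c) = −83(ω_r−ω_c),  ω_r=0, ω_s=1
35(1−ω_c) = −83(0−ω_c)  ⇒  118ω_c = 35  ⇒  ω_c = 35/118
sun–planet: 35·(1−35/118) = −24·(ω_p−ω_c)  ⇒  ω_p−ω_c = −(35/24)·(83/118) = -2905/2832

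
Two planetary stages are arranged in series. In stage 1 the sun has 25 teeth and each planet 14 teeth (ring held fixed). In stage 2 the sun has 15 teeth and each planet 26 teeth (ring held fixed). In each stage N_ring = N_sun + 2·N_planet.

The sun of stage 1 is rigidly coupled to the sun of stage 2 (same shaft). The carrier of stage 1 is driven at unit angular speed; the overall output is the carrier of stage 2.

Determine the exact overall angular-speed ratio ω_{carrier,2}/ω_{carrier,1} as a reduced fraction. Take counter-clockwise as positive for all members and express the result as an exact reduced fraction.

117/205

Stage 1: N_ring = 25 + 2·14 = 53
Stage 1: 25(ω_s−ω_c) = −53(ω_r−ω_c),  ω_r=0, ω_c=1
Stage 1: ω_s = 1 − (53/25)(0−1) = 78/25
  ⇒ ω_s¹/ω_c¹ = 78/25
Stage 2: N_ring = 15 + 2·26 = 67
Stage 2: 15(ω_s−ω_c) = −67(ω_r−ω_c),  ω_r=0, ω_s=1
Stage 2: 15(1−ω_c) = −67(0−ω_c)  ⇒  82ω_c = 15  ⇒  ω_c = 15/82
  ⇒ ω_c²/ω_s² = 15/82
Coupling ω_s² = ω_s¹ ⇒ overall = 78/25 × 15/82 = 117/205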